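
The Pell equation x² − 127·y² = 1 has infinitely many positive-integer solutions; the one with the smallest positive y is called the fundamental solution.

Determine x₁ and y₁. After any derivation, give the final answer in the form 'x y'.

√127 = [11; 3,1,2,2,7,11,7,2,2,1,3,22, …], period ℓ=12 (even) → k=11
step 0: (11, 1)  from 11·(1,0) + (0,1)
…
step 2: (45, 4)  from 1·(34,3) + (11,1)
step 3: (124, 11)  from 2·(45,4) + (34,3)
step 4: (293, 26)  from 2·(124,11) + (45,4)
step 5: (2175, 193)  from 7·(293,26) + (124,11)
step 6: (24218, 2149)  from 11·(2175,193) + (293,26)
…
step 10: (1274561, 113099)  from 1·(906941,80478) + (367620,32621)
step 11: (4730624, 419775)  from 3·(1274561,113099) + (906941,80478)
→ (4730624, 419775).  Check: 4730624²=22378803429376, 127·419775²=22378803429375, difference 1.

4730624 419775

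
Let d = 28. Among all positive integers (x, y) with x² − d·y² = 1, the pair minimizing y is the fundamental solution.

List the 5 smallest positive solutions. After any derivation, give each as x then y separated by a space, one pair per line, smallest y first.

√28 = [5; 3,2,3,10, …], period ℓ=4 (even) → k=3
step 0: (5, 1)  from 5·(1,0) + (0,1)
step 1: (16, 3)  from 3·(5,1) + (1,0)
step 2: (37, 7)  from 2·(16,3) + (5,1)
step 3: (127, 24)  from 3·(37,7) + (16,3)
fundamental: x₁=127, y₁=24  (since 16129 − 28·576 = 1)
n=2: (127,24)∘(127,24) = (127·127+28·24·24, 127·24+24·127) = (32257,6096)
n=3: (32257,6096)∘(127,24) = (127·32257+28·24·6096, 127·6096+24·32257) = (8193151,1548360)
n=4: (8193151,1548360)∘(127,24) = (127·8193151+28·24·1548360, 127·1548360+24·8193151) = (2081028097,393277344)
n=5: (2081028097,393277344)∘(127,24) = (127·2081028097+28·24·393277344, 127·393277344+24·2081028097) = (528572943487,99890897016)

127 24
32257 6096
8193151 1548360
2081028097 393277344
528572943487 99890897016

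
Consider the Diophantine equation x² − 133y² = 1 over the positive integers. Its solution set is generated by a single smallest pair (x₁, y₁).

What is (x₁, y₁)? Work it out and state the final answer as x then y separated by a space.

2588599 224460

√133 = [11; 1,1,7,5,1,…,1,1,22, …], period ℓ=16 (even) → k=15
i=0: a=11 ⇒ p=11, q=1
i=1: a=1 ⇒ p=12, q=1
…
i=3: a=7 ⇒ p=173, q=15
i=4: a=5 ⇒ p=888, q=77
i=5: a=1 ⇒ p=1061, q=92
…
i=7: a=1 ⇒ p=3010, q=261
i=8: a=2 ⇒ p=7969, q=691
…
i=12: a=5 ⇒ p=168583, q=14618
…
i=14: a=1 ⇒ p=1378591, q=119539
i=15: a=1 ⇒ p=2588599, q=224460
(x₁, y₁) = (2588599, 224460);  2588599² − 133·224460² = 1 ✓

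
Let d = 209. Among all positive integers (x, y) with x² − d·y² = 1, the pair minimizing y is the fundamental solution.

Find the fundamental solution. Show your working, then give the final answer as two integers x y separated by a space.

√209 → a₀=14, period (2,5,3,2,3,5,2,28); ℓ=8 even so k=7
step 0: (14, 1)  from 14·(1,0) + (0,1)
…
step 2: (159, 11)  from 5·(29,2) + (14,1)
…
step 4: (1171, 81)  from 2·(506,35) + (159,11)
step 5: (4019, 278)  from 3·(1171,81) + (506,35)
step 6: (21266, 1471)  from 5·(4019,278) + (1171,81)
step 7: (46551, 3220)  from 2·(21266,1471) + (4019,278)
(x₁, y₁) = (46551, 3220);  46551² − 209·3220² = 1 ✓

46551 3220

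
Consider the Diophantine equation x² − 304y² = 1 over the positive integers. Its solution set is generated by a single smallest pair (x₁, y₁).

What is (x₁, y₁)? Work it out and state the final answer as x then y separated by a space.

d=304: √d = [17; 2,3,2,1,1,1,1,1,2,3,2,34] (ℓ=12, even), read p_11/q_11
k=0  a_k=17  p_k/q_k = 17/1
…
k=2  a_k=3  p_k/q_k = 122/7
k=3  a_k=2  p_k/q_k = 279/16
k=4  a_k=1  p_k/q_k = 401/23
k=5  a_k=1  p_k/q_k = 680/39
k=6  a_k=1  p_k/q_k = 1081/62
…
k=8  a_k=1  p_k/q_k = 2842/163
k=9  a_k=2  p_k/q_k = 7445/427
k=10  a_k=3  p_k/q_k = 25177/1444
k=11  a_k=2  p_k/q_k = 57799/3315
(x₁, y₁) = (57799, 3315);  57799² − 304·3315² = 1 ✓

57799 3315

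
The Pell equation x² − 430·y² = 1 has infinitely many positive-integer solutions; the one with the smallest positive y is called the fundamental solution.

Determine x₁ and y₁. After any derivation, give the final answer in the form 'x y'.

2862251 138030

√430 → a₀=20, period (1,2,1,3,1,…,2,1,40); ℓ=14 even so k=13
k=0  a_k=20  p_k/q_k = 20/1
k=1  a_k=1  p_k/q_k = 21/1
k=2  a_k=2  p_k/q_k = 62/3
…
k=4  a_k=3  p_k/q_k = 311/15
k=5  a_k=1  p_k/q_k = 394/19
k=6  a_k=6  p_k/q_k = 2675/129
k=7  a_k=8  p_k/q_k = 21794/1051
…
k=10  a_k=3  p_k/q_k = 599138/28893
…
k=12  a_k=2  p_k/q_k = 2107880/101651
k=13  a_k=1  p_k/q_k = 2862251/138030
fundamental: x₁=2862251, y₁=138030  (since 8192480787001 − 430·19052280900 = 1)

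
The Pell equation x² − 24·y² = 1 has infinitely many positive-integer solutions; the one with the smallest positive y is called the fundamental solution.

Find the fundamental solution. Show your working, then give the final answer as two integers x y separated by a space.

5 1

[4; 1,8] for √24; ℓ=2 ⇒ convergent index 1
k=0  a_k=4  p_k/q_k = 4/1
k=1  a_k=1  p_k/q_k = 5/1
(x₁, y₁) = (5, 1);  5² − 24·1² = 1 ✓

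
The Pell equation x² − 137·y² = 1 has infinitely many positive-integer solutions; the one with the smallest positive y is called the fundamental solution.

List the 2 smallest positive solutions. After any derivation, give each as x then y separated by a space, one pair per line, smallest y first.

6083073 519712
74007554246657 6322892069952

√137 = [11; 1,2,2,1,1,2,2,1,22, …], period ℓ=9 (odd) → k=17
i=0: a=11 ⇒ p=11, q=1
i=1: a=1 ⇒ p=12, q=1
i=2: a=2 ⇒ p=35, q=3
i=3: a=2 ⇒ p=82, q=7
i=4: a=1 ⇒ p=117, q=10
i=5: a=1 ⇒ p=199, q=17
i=6: a=2 ⇒ p=515, q=44
…
i=9: a=22 ⇒ p=39597, q=3383
i=10: a=1 ⇒ p=41341, q=3532
i=11: a=2 ⇒ p=122279, q=10447
i=12: a=2 ⇒ p=285899, q=24426
i=13: a=1 ⇒ p=408178, q=34873
i=14: a=1 ⇒ p=694077, q=59299
i=15: a=2 ⇒ p=1796332, q=153471
i=16: a=2 ⇒ p=4286741, q=366241
i=17: a=1 ⇒ p=6083073, q=519712
(x₁, y₁) = (6083073, 519712);  6083073² − 137·519712² = 1 ✓
(x_2, y_2) = (6083073·6083073 + 137·519712·519712, 6083073·519712 + 519712·6083073) = (74007554246657, 6322892069952)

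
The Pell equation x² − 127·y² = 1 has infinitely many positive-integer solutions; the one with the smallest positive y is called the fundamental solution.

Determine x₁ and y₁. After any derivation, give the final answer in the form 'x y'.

4730624 419775

√127 = [11; 3,1,2,2,7,11,7,2,2,1,3,22, …], period ℓ=12 (even) → k=11
a_0=11:  p_0=11·1+0=11,  q_0=11·0+1=1
a_1=3:  p_1=3·11+1=34,  q_1=3·1+0=3
a_2=1:  p_2=1·34+11=45,  q_2=1·3+1=4
…
a_4=2:  p_4=2·124+45=293,  q_4=2·11+4=26
a_5=7:  p_5=7·293+124=2175,  q_5=7·26+11=193
…
a_7=7:  p_7=7·24218+2175=171701,  q_7=7·2149+193=15236
a_8=2:  p_8=2·171701+24218=367620,  q_8=2·15236+2149=32621
a_9=2:  p_9=2·367620+171701=906941,  q_9=2·32621+15236=80478
a_10=1:  p_10=1·906941+367620=1274561,  q_10=1·80478+32621=113099
a_11=3:  p_11=3·1274561+906941=4730624,  q_11=3·113099+80478=419775
fundamental: x₁=4730624, y₁=419775  (since 22378803429376 − 127·176211050625 = 1)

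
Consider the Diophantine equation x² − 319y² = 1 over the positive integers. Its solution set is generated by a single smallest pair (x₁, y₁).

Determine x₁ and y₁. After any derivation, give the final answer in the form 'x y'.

12901780 722361

√319 → a₀=17, period (1,6,5,1,4,…,6,1,34); ℓ=14 even so k=13
i=0: a=17 ⇒ p=17, q=1
…
i=4: a=1 ⇒ p=768, q=43
…
i=6: a=3 ⇒ p=11913, q=667
i=7: a=1 ⇒ p=15628, q=875
i=8: a=3 ⇒ p=58797, q=3292
…
i=12: a=6 ⇒ p=11102899, q=621643
i=13: a=1 ⇒ p=12901780, q=722361
→ (12901780, 722361).  Check: 12901780²=166455927168400, 319·722361²=166455927168399, difference 1.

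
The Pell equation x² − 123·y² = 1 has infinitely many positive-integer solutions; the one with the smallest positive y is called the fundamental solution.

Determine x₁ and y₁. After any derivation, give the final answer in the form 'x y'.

d=123: √d = [11; 11,22] (ℓ=2, even), read p_1/q_1
i=0: a=11 ⇒ p=11, q=1
i=1: a=11 ⇒ p=122, q=11
fundamental: x₁=122, y₁=11  (since 14884 − 123·121 = 1)

122 11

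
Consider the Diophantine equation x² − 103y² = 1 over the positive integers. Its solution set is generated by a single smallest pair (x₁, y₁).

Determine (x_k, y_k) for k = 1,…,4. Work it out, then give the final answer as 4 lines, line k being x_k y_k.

√103 = [10; 6,1,2,1,1,9,1,1,2,1,6,20, …], period ℓ=12 (even) → k=11
k=0  a_k=10  p_k/q_k = 10/1
k=1  a_k=6  p_k/q_k = 61/6
k=2  a_k=1  p_k/q_k = 71/7
k=3  a_k=2  p_k/q_k = 203/20
k=4  a_k=1  p_k/q_k = 274/27
k=5  a_k=1  p_k/q_k = 477/47
k=6  a_k=9  p_k/q_k = 4567/450
k=7  a_k=1  p_k/q_k = 5044/497
…
k=9  a_k=2  p_k/q_k = 24266/2391
k=10  a_k=1  p_k/q_k = 33877/3338
k=11  a_k=6  p_k/q_k = 227528/22419
fundamental: x₁=227528, y₁=22419  (since 51768990784 − 103·502611561 = 1)
k=2:  x_2 = 227528·227528+103·22419·22419 = 103537981567,  y_2 = 227528·22419+22419·227528 = 10201900464
k=3:  x_3 = 227528·103537981567+103·22419·10201900464 = 47115579739725224,  y_3 = 227528·10201900464+22419·103537981567 = 4642436017523565
k=4:  x_4 = 227528·47115579739725224+103·22419·4642436017523565 = 21440227253936863550977,  y_4 = 227528·4642436017523565+22419·47115579739725224 = 2112568364380001494176

227528 22419
103537981567 10201900464
47115579739725224 4642436017523565
21440227253936863550977 2112568364380001494176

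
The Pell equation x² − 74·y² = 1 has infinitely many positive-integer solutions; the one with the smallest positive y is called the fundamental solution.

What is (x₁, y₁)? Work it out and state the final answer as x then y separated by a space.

√74 = [8; 1,1,1,1,16, …], period ℓ=5 (odd) → k=9
k=0  a_k=8  p_k/q_k = 8/1
…
k=6  a_k=1  p_k/q_k = 757/88
…
k=8  a_k=1  p_k/q_k = 2228/259
k=9  a_k=1  p_k/q_k = 3699/430
fundamental: x₁=3699, y₁=430  (since 13682601 − 74·184900 = 1)

3699 430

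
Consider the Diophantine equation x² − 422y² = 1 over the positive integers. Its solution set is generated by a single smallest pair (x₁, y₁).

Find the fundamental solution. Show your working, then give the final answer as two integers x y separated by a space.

7022501 341850

[20; 1,1,5,2,1,…,1,1,40] for √422; ℓ=14 ⇒ convergent index 13
i=0: a=20 ⇒ p=20, q=1
…
i=5: a=1 ⇒ p=719, q=35
i=6: a=3 ⇒ p=2650, q=129
i=7: a=20 ⇒ p=53719, q=2615
…
i=10: a=2 ⇒ p=598859, q=29152
i=11: a=5 ⇒ p=3211821, q=156349
i=12: a=1 ⇒ p=3810680, q=185501
i=13: a=1 ⇒ p=7022501, q=341850
fundamental: x₁=7022501, y₁=341850  (since 49315520295001 − 422·116861422500 = 1)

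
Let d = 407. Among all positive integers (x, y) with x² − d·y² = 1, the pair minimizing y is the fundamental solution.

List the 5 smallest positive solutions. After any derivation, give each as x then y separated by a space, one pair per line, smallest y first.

√407 → a₀=20, period (5,1,2,1,5,40); ℓ=6 even so k=5
a_0=20:  p_0=20·1+0=20,  q_0=20·0+1=1
…
a_4=1:  p_4=1·343+121=464,  q_4=1·17+6=23
a_5=5:  p_5=5·464+343=2663,  q_5=5·23+17=132
fundamental: x₁=2663, y₁=132  (since 7091569 − 407·17424 = 1)
n=2: (2663,132)∘(2663,132) = (2663·2663+407·132·132, 2663·132+132·2663) = (14183137,703032)
n=3: (14183137,703032)∘(2663,132) = (2663·14183137+407·132·703032, 2663·703032+132·14183137) = (75539384999,3744348300)
n=4: (75539384999,3744348300)∘(2663,132) = (2663·75539384999+407·132·3744348300, 2663·3744348300+132·75539384999) = (402322750321537,19942398342768)
n=5: (402322750321537,19942398342768)∘(2663,132) = (2663·402322750321537+407·132·19942398342768, 2663·19942398342768+132·402322750321537) = (2142770892673121063,106213209829234068)

2663 132
14183137 703032
75539384999 3744348300
402322750321537 19942398342768
2142770892673121063 106213209829234068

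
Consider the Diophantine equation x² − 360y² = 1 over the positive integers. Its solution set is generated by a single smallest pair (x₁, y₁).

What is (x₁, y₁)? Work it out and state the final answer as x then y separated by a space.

19 1

[18; 1,36] for √360; ℓ=2 ⇒ convergent index 1
k=0  a_k=18  p_k/q_k = 18/1
k=1  a_k=1  p_k/q_k = 19/1
fundamental: x₁=19, y₁=1  (since 361 − 360·1 = 1)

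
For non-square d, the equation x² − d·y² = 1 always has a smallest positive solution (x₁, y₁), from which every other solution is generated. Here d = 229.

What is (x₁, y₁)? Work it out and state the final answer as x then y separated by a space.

d=229: √d = [15; 7,1,1,7,30] (ℓ=5, odd), read p_9/q_9
i=0: a=15 ⇒ p=15, q=1
i=1: a=7 ⇒ p=106, q=7
…
i=4: a=7 ⇒ p=1710, q=113
i=5: a=30 ⇒ p=51527, q=3405
i=6: a=7 ⇒ p=362399, q=23948
…
i=8: a=1 ⇒ p=776325, q=51301
i=9: a=7 ⇒ p=5848201, q=386460
(x₁, y₁) = (5848201, 386460);  5848201² − 229·386460² = 1 ✓

5848201 386460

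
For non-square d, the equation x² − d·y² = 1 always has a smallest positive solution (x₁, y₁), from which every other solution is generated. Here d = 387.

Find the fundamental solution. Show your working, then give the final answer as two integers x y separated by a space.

[19; 1,2,19,2,1,38] for √387; ℓ=6 ⇒ convergent index 5
step 0: (19, 1)  from 19·(1,0) + (0,1)
…
step 2: (59, 3)  from 2·(20,1) + (19,1)
step 3: (1141, 58)  from 19·(59,3) + (20,1)
step 4: (2341, 119)  from 2·(1141,58) + (59,3)
step 5: (3482, 177)  from 1·(2341,119) + (1141,58)
→ (3482, 177).  Check: 3482²=12124324, 387·177²=12124323, difference 1.

3482 177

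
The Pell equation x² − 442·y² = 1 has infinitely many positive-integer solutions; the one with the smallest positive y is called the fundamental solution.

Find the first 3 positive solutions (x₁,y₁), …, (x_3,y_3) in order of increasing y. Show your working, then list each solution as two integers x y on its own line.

883 42
1559377 74172
2753858899 130987710

[21; 42] for √442; ℓ=1 ⇒ convergent index 1
k=0  a_k=21  p_k/q_k = 21/1
k=1  a_k=42  p_k/q_k = 883/42
fundamental: x₁=883, y₁=42  (since 779689 − 442·1764 = 1)
k=2:  x_2 = 883·883+442·42·42 = 1559377,  y_2 = 883·42+42·883 = 74172
k=3:  x_3 = 883·1559377+442·42·74172 = 2753858899,  y_3 = 883·74172+42·1559377 = 130987710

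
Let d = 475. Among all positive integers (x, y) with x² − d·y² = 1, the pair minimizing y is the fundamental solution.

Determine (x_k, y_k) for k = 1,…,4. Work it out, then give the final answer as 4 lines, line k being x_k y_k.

57799 2652
6681448801 306565896
772362118440199 35438404443156
89283516160768675201 4096608676513381392

[21; 1,3,1,6,2,6,1,3,1,42] for √475; ℓ=10 ⇒ convergent index 9
step 0: (21, 1)  from 21·(1,0) + (0,1)
step 1: (22, 1)  from 1·(21,1) + (1,0)
step 2: (87, 4)  from 3·(22,1) + (21,1)
step 3: (109, 5)  from 1·(87,4) + (22,1)
step 4: (741, 34)  from 6·(109,5) + (87,4)
step 5: (1591, 73)  from 2·(741,34) + (109,5)
step 6: (10287, 472)  from 6·(1591,73) + (741,34)
step 7: (11878, 545)  from 1·(10287,472) + (1591,73)
step 8: (45921, 2107)  from 3·(11878,545) + (10287,472)
step 9: (57799, 2652)  from 1·(45921,2107) + (11878,545)
fundamental: x₁=57799, y₁=2652  (since 3340724401 − 475·7033104 = 1)
(x_2, y_2) = (57799·57799 + 475·2652·2652, 57799·2652 + 2652·57799) = (6681448801, 306565896)
(x_3, y_3) = (57799·6681448801 + 475·2652·306565896, 57799·306565896 + 2652·6681448801) = (772362118440199, 35438404443156)
(x_4, y_4) = (57799·772362118440199 + 475·2652·35438404443156, 57799·35438404443156 + 2652·772362118440199) = (89283516160768675201, 4096608676513381392)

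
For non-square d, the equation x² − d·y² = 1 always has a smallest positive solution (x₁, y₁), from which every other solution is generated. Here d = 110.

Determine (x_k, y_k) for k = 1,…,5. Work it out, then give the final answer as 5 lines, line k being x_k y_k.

√110 → a₀=10, period (2,20); ℓ=2 even so k=1
a_0=10:  p_0=10·1+0=10,  q_0=10·0+1=1
a_1=2:  p_1=2·10+1=21,  q_1=2·1+0=2
(x₁, y₁) = (21, 2);  21² − 110·2² = 1 ✓
(21+2√110)^2 = 881 + 84√110
(21+2√110)^3 = 36981 + 3526√110
(21+2√110)^4 = 1552321 + 148008√110
(21+2√110)^5 = 65160501 + 6212810√110

21 2
881 84
36981 3526
1552321 148008
65160501 6212810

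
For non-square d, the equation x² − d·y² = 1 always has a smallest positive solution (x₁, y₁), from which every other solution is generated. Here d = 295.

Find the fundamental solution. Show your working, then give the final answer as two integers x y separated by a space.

d=295: √d = [17; 5,1,2,3,2,6,2,3,2,1,5,34] (ℓ=12, even), read p_11/q_11
step 0: (17, 1)  from 17·(1,0) + (0,1)
step 1: (86, 5)  from 5·(17,1) + (1,0)
step 2: (103, 6)  from 1·(86,5) + (17,1)
…
step 4: (979, 57)  from 3·(292,17) + (103,6)
step 5: (2250, 131)  from 2·(979,57) + (292,17)
step 6: (14479, 843)  from 6·(2250,131) + (979,57)
…
step 9: (247414, 14405)  from 2·(108103,6294) + (31208,1817)
step 10: (355517, 20699)  from 1·(247414,14405) + (108103,6294)
step 11: (2024999, 117900)  from 5·(355517,20699) + (247414,14405)
→ (2024999, 117900).  Check: 2024999²=4100620950001, 295·117900²=4100620950000, difference 1.

2024999 117900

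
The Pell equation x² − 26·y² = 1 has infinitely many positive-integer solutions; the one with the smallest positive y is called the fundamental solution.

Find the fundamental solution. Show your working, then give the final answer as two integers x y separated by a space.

√26 = [5; 10, …], period ℓ=1 (odd) → k=1
k=0  a_k=5  p_k/q_k = 5/1
k=1  a_k=10  p_k/q_k = 51/10
fundamental: x₁=51, y₁=10  (since 2601 − 26·100 = 1)

51 10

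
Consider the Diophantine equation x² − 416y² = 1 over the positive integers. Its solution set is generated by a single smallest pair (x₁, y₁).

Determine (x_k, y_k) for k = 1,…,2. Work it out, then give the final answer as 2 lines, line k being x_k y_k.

√416 → a₀=20, period (2,1,1,9,1,1,2,40); ℓ=8 even so k=7
a_0=20:  p_0=20·1+0=20,  q_0=20·0+1=1
…
a_6=1:  p_6=1·1081+979=2060,  q_6=1·53+48=101
a_7=2:  p_7=2·2060+1081=5201,  q_7=2·101+53=255
(x₁, y₁) = (5201, 255);  5201² − 416·255² = 1 ✓
(x_2, y_2) = (5201·5201 + 416·255·255, 5201·255 + 255·5201) = (54100801, 2652510)

5201 255
54100801 2652510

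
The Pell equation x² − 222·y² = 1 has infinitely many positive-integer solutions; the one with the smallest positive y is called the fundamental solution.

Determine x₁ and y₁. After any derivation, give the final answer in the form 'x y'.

149 10

d=222: √d = [14; 1,8,1,28] (ℓ=4, even), read p_3/q_3
a_0=14:  p_0=14·1+0=14,  q_0=14·0+1=1
a_1=1:  p_1=1·14+1=15,  q_1=1·1+0=1
a_2=8:  p_2=8·15+14=134,  q_2=8·1+1=9
a_3=1:  p_3=1·134+15=149,  q_3=1·9+1=10
→ (149, 10).  Check: 149²=22201, 222·10²=22200, difference 1.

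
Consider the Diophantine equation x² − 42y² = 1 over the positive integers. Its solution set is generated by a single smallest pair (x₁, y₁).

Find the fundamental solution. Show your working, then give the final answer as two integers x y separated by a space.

13 2

d=42: √d = [6; 2,12] (ℓ=2, even), read p_1/q_1
step 0: (6, 1)  from 6·(1,0) + (0,1)
step 1: (13, 2)  from 2·(6,1) + (1,0)
fundamental: x₁=13, y₁=2  (since 169 − 42·4 = 1)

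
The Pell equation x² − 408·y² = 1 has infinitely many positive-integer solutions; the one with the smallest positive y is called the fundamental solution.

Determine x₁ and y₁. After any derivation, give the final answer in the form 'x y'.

d=408: √d = [20; 5,40] (ℓ=2, even), read p_1/q_1
k=0  a_k=20  p_k/q_k = 20/1
k=1  a_k=5  p_k/q_k = 101/5
(x₁, y₁) = (101, 5);  101² − 408·5² = 1 ✓

101 5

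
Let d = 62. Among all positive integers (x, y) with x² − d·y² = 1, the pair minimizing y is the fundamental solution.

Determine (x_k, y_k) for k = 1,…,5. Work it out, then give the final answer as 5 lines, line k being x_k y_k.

[7; 1,6,1,14] for √62; ℓ=4 ⇒ convergent index 3
step 0: (7, 1)  from 7·(1,0) + (0,1)
…
step 2: (55, 7)  from 6·(8,1) + (7,1)
step 3: (63, 8)  from 1·(55,7) + (8,1)
(x₁, y₁) = (63, 8);  63² − 62·8² = 1 ✓
(63+8√62)^2 = 7937 + 1008√62
(63+8√62)^3 = 999999 + 127000√62
(63+8√62)^4 = 125991937 + 16000992√62
(63+8√62)^5 = 15873984063 + 2015997992√62

63 8
7937 1008
999999 127000
125991937 16000992
15873984063 2015997992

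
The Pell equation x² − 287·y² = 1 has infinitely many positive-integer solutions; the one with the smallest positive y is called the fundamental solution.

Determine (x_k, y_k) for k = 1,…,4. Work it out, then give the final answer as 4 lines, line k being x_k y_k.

288 17
165887 9792
95550624 5640175
55036993537 3248731008

[16; 1,15,1,32] for √287; ℓ=4 ⇒ convergent index 3
a_0=16:  p_0=16·1+0=16,  q_0=16·0+1=1
…
a_2=15:  p_2=15·17+16=271,  q_2=15·1+1=16
a_3=1:  p_3=1·271+17=288,  q_3=1·16+1=17
→ (288, 17).  Check: 288²=82944, 287·17²=82943, difference 1.
k=2:  x_2 = 288·288+287·17·17 = 165887,  y_2 = 288·17+17·288 = 9792
k=3:  x_3 = 288·165887+287·17·9792 = 95550624,  y_3 = 288·9792+17·165887 = 5640175
k=4:  x_4 = 288·95550624+287·17·5640175 = 55036993537,  y_4 = 288·5640175+17·95550624 = 3248731008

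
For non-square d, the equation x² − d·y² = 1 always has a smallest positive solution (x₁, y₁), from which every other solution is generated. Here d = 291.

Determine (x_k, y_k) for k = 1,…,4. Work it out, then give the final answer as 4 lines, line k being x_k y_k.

[17; 17,34] for √291; ℓ=2 ⇒ convergent index 1
k=0  a_k=17  p_k/q_k = 17/1
k=1  a_k=17  p_k/q_k = 290/17
fundamental: x₁=290, y₁=17  (since 84100 − 291·289 = 1)
n=2: (290,17)∘(290,17) = (290·290+291·17·17, 290·17+17·290) = (168199,9860)
n=3: (168199,9860)∘(290,17) = (290·168199+291·17·9860, 290·9860+17·168199) = (97555130,5718783)
n=4: (97555130,5718783)∘(290,17) = (290·97555130+291·17·5718783, 290·5718783+17·97555130) = (56581807201,3316884280)

290 17
168199 9860
97555130 5718783
56581807201 3316884280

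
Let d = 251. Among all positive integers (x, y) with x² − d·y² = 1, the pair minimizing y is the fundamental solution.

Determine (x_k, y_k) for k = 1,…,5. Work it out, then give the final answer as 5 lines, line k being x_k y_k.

3674890 231957
27009633024199 1704832919460
198514860608593651330 12530146894788486843
1459040552203802437039183201 92093823044376819996025080
10723627069776264560841239313394450 676869338735087333923490423995557

[15; 1,5,2,1,2,…,5,1,30] for √251; ℓ=14 ⇒ convergent index 13
step 0: (15, 1)  from 15·(1,0) + (0,1)
step 1: (16, 1)  from 1·(15,1) + (1,0)
step 2: (95, 6)  from 5·(16,1) + (15,1)
step 3: (206, 13)  from 2·(95,6) + (16,1)
step 4: (301, 19)  from 1·(206,13) + (95,6)
step 5: (808, 51)  from 2·(301,19) + (206,13)
step 6: (1917, 121)  from 2·(808,51) + (301,19)
…
step 8: (61043, 3853)  from 2·(29563,1866) + (1917,121)
step 9: (151649, 9572)  from 2·(61043,3853) + (29563,1866)
step 10: (212692, 13425)  from 1·(151649,9572) + (61043,3853)
…
step 12: (3097857, 195535)  from 5·(577033,36422) + (212692,13425)
step 13: (3674890, 231957)  from 1·(3097857,195535) + (577033,36422)
fundamental: x₁=3674890, y₁=231957  (since 13504816512100 − 251·53804049849 = 1)
(3674890+231957√251)^2 = 27009633024199 + 1704832919460√251
(3674890+231957√251)^3 = 198514860608593651330 + 12530146894788486843√251
(3674890+231957√251)^4 = 1459040552203802437039183201 + 92093823044376819996025080√251
(3674890+231957√251)^5 = 10723627069776264560841239313394450 + 676869338735087333923490423995557√251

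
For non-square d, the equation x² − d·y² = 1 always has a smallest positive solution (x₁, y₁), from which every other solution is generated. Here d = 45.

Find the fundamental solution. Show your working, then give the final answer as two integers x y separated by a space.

161 24

d=45: √d = [6; 1,2,2,2,1,12] (ℓ=6, even), read p_5/q_5
i=0: a=6 ⇒ p=6, q=1
…
i=2: a=2 ⇒ p=20, q=3
…
i=4: a=2 ⇒ p=114, q=17
i=5: a=1 ⇒ p=161, q=24
(x₁, y₁) = (161, 24);  161² − 45·24² = 1 ✓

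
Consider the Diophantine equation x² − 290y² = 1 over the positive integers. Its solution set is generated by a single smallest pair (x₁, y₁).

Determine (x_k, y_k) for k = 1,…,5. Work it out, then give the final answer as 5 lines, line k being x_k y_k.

579 34
670481 39372
776416419 45592742
899089542721 52796355864
1041144914054499 61138134497770

√290 = [17; 34, …], period ℓ=1 (odd) → k=1
step 0: (17, 1)  from 17·(1,0) + (0,1)
step 1: (579, 34)  from 34·(17,1) + (1,0)
fundamental: x₁=579, y₁=34  (since 335241 − 290·1156 = 1)
n=2: (579,34)∘(579,34) = (579·579+290·34·34, 579·34+34·579) = (670481,39372)
n=3: (670481,39372)∘(579,34) = (579·670481+290·34·39372, 579·39372+34·670481) = (776416419,45592742)
n=4: (776416419,45592742)∘(579,34) = (579·776416419+290·34·45592742, 579·45592742+34·776416419) = (899089542721,52796355864)
n=5: (899089542721,52796355864)∘(579,34) = (579·899089542721+290·34·52796355864, 579·52796355864+34·899089542721) = (1041144914054499,61138134497770)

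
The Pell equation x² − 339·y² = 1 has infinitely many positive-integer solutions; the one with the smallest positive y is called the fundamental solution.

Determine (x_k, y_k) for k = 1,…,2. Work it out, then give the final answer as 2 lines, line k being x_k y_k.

d=339: √d = [18; 2,2,2,1,17,1,2,2,2,36] (ℓ=10, even), read p_9/q_9
a_0=18:  p_0=18·1+0=18,  q_0=18·0+1=1
…
a_8=2:  p_8=2·17252+5855=40359,  q_8=2·937+318=2192
a_9=2:  p_9=2·40359+17252=97970,  q_9=2·2192+937=5321
(x₁, y₁) = (97970, 5321);  97970² − 339·5321² = 1 ✓
n=2: (97970,5321)∘(97970,5321) = (97970·97970+339·5321·5321, 97970·5321+5321·97970) = (19196241799,1042596740)

97970 5321
19196241799 1042596740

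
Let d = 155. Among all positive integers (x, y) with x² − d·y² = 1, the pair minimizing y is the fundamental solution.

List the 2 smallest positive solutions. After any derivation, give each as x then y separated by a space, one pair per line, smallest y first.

√155 → a₀=12, period (2,4,2,24); ℓ=4 even so k=3
k=0  a_k=12  p_k/q_k = 12/1
…
k=2  a_k=4  p_k/q_k = 112/9
k=3  a_k=2  p_k/q_k = 249/20
fundamental: x₁=249, y₁=20  (since 62001 − 155·400 = 1)
(249+20√155)^2 = 124001 + 9960√155

249 20
124001 9960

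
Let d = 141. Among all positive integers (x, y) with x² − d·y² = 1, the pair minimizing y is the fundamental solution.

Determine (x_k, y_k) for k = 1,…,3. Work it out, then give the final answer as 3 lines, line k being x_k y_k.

d=141: √d = [11; 1,6,1,22] (ℓ=4, even), read p_3/q_3
k=0  a_k=11  p_k/q_k = 11/1
k=1  a_k=1  p_k/q_k = 12/1
k=2  a_k=6  p_k/q_k = 83/7
k=3  a_k=1  p_k/q_k = 95/8
→ (95, 8).  Check: 95²=9025, 141·8²=9024, difference 1.
(95+8√141)^2 = 18049 + 1520√141
(95+8√141)^3 = 3429215 + 288792√141

95 8
18049 1520
3429215 288792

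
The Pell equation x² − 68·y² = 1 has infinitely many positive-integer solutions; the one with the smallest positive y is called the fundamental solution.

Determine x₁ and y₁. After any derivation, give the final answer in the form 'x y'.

33 4

√68 → a₀=8, period (4,16); ℓ=2 even so k=1
k=0  a_k=8  p_k/q_k = 8/1
k=1  a_k=4  p_k/q_k = 33/4
fundamental: x₁=33, y₁=4  (since 1089 − 68·16 = 1)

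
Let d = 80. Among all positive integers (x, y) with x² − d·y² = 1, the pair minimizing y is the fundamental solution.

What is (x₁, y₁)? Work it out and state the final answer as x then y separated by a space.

9 1

d=80: √d = [8; 1,16] (ℓ=2, even), read p_1/q_1
a_0=8:  p_0=8·1+0=8,  q_0=8·0+1=1
a_1=1:  p_1=1·8+1=9,  q_1=1·1+0=1
→ (9, 1).  Check: 9²=81, 80·1²=80, difference 1.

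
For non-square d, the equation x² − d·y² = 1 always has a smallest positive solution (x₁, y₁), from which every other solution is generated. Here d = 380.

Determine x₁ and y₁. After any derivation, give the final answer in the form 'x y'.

√380 → a₀=19, period (2,38); ℓ=2 even so k=1
a_0=19:  p_0=19·1+0=19,  q_0=19·0+1=1
a_1=2:  p_1=2·19+1=39,  q_1=2·1+0=2
(x₁, y₁) = (39, 2);  39² − 380·2² = 1 ✓

39 2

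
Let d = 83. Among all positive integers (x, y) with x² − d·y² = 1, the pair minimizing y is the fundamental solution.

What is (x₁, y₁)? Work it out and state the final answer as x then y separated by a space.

82 9

[9; 9,18] for √83; ℓ=2 ⇒ convergent index 1
k=0  a_k=9  p_k/q_k = 9/1
k=1  a_k=9  p_k/q_k = 82/9
(x₁, y₁) = (82, 9);  82² − 83·9² = 1 ✓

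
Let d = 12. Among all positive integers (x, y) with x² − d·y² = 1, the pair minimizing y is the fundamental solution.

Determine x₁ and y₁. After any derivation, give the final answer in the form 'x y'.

√12 → a₀=3, period (2,6); ℓ=2 even so k=1
step 0: (3, 1)  from 3·(1,0) + (0,1)
step 1: (7, 2)  from 2·(3,1) + (1,0)
(x₁, y₁) = (7, 2);  7² − 12·2² = 1 ✓

7 2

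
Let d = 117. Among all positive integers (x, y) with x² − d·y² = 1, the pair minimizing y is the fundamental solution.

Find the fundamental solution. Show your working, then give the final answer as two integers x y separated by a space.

649 60

√117 → a₀=10, period (1,4,2,4,1,20); ℓ=6 even so k=5
step 0: (10, 1)  from 10·(1,0) + (0,1)
step 1: (11, 1)  from 1·(10,1) + (1,0)
step 2: (54, 5)  from 4·(11,1) + (10,1)
step 3: (119, 11)  from 2·(54,5) + (11,1)
step 4: (530, 49)  from 4·(119,11) + (54,5)
step 5: (649, 60)  from 1·(530,49) + (119,11)
fundamental: x₁=649, y₁=60  (since 421201 − 117·3600 = 1)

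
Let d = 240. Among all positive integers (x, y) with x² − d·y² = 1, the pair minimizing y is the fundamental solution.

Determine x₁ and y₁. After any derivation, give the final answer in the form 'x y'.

[15; 2,30] for √240; ℓ=2 ⇒ convergent index 1
i=0: a=15 ⇒ p=15, q=1
i=1: a=2 ⇒ p=31, q=2
fundamental: x₁=31, y₁=2  (since 961 − 240·4 = 1)

31 2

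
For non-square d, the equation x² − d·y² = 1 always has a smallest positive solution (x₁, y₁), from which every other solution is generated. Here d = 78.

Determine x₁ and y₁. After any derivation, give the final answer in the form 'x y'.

53 6

d=78: √d = [8; 1,4,1,16] (ℓ=4, even), read p_3/q_3
a_0=8:  p_0=8·1+0=8,  q_0=8·0+1=1
a_1=1:  p_1=1·8+1=9,  q_1=1·1+0=1
a_2=4:  p_2=4·9+8=44,  q_2=4·1+1=5
a_3=1:  p_3=1·44+9=53,  q_3=1·5+1=6
→ (53, 6).  Check: 53²=2809, 78·6²=2808, difference 1.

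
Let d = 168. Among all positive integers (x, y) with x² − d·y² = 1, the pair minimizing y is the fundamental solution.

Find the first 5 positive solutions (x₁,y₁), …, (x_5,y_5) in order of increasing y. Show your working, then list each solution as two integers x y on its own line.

13 1
337 26
8749 675
227137 17524
5896813 454949

[12; 1,24] for √168; ℓ=2 ⇒ convergent index 1
i=0: a=12 ⇒ p=12, q=1
i=1: a=1 ⇒ p=13, q=1
(x₁, y₁) = (13, 1);  13² − 168·1² = 1 ✓
k=2:  x_2 = 13·13+168·1·1 = 337,  y_2 = 13·1+1·13 = 26
k=3:  x_3 = 13·337+168·1·26 = 8749,  y_3 = 13·26+1·337 = 675
k=4:  x_4 = 13·8749+168·1·675 = 227137,  y_4 = 13·675+1·8749 = 17524
k=5:  x_5 = 13·227137+168·1·17524 = 5896813,  y_5 = 13·17524+1·227137 = 454949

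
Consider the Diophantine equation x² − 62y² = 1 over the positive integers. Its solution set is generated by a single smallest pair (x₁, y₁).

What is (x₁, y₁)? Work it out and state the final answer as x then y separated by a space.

63 8

√62 = [7; 1,6,1,14, …], period ℓ=4 (even) → k=3
a_0=7:  p_0=7·1+0=7,  q_0=7·0+1=1
…
a_2=6:  p_2=6·8+7=55,  q_2=6·1+1=7
a_3=1:  p_3=1·55+8=63,  q_3=1·7+1=8
(x₁, y₁) = (63, 8);  63² − 62·8² = 1 ✓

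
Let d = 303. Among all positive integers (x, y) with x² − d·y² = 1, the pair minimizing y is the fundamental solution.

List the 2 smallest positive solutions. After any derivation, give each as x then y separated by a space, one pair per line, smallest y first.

2524 145
12741151 731960

√303 = [17; 2,2,5,2,2,34, …], period ℓ=6 (even) → k=5
i=0: a=17 ⇒ p=17, q=1
…
i=2: a=2 ⇒ p=87, q=5
…
i=4: a=2 ⇒ p=1027, q=59
i=5: a=2 ⇒ p=2524, q=145
fundamental: x₁=2524, y₁=145  (since 6370576 − 303·21025 = 1)
(2524+145√303)^2 = 12741151 + 731960√303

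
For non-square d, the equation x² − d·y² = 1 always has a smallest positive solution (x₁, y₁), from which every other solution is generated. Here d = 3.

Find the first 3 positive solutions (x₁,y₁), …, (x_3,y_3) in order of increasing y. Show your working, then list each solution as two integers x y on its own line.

√3 = [1; 1,2, …], period ℓ=2 (even) → k=1
k=0  a_k=1  p_k/q_k = 1/1
k=1  a_k=1  p_k/q_k = 2/1
fundamental: x₁=2, y₁=1  (since 4 − 3·1 = 1)
n=2: (2,1)∘(2,1) = (2·2+3·1·1, 2·1+1·2) = (7,4)
n=3: (7,4)∘(2,1) = (2·7+3·1·4, 2·4+1·7) = (26,15)

2 1
7 4
26 15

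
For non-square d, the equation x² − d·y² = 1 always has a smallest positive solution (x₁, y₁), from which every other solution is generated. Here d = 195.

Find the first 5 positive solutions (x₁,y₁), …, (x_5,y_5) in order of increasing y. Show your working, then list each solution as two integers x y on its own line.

14 1
391 28
10934 783
305761 21896
8550374 612305

d=195: √d = [13; 1,26] (ℓ=2, even), read p_1/q_1
i=0: a=13 ⇒ p=13, q=1
i=1: a=1 ⇒ p=14, q=1
→ (14, 1).  Check: 14²=196, 195·1²=195, difference 1.
k=2:  x_2 = 14·14+195·1·1 = 391,  y_2 = 14·1+1·14 = 28
k=3:  x_3 = 14·391+195·1·28 = 10934,  y_3 = 14·28+1·391 = 783
k=4:  x_4 = 14·10934+195·1·783 = 305761,  y_4 = 14·783+1·10934 = 21896
k=5:  x_5 = 14·305761+195·1·21896 = 8550374,  y_5 = 14·21896+1·305761 = 612305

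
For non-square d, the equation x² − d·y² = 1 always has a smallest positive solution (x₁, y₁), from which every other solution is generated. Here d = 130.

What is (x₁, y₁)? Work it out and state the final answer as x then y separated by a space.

d=130: √d = [11; 2,2,22] (ℓ=3, odd), read p_5/q_5
i=0: a=11 ⇒ p=11, q=1
i=1: a=2 ⇒ p=23, q=2
i=2: a=2 ⇒ p=57, q=5
…
i=4: a=2 ⇒ p=2611, q=229
i=5: a=2 ⇒ p=6499, q=570
fundamental: x₁=6499, y₁=570  (since 42237001 − 130·324900 = 1)

6499 570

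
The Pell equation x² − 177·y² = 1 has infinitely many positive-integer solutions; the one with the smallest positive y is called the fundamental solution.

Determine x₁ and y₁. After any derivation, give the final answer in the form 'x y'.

62423 4692

√177 = [13; 3,3,2,8,2,3,3,26, …], period ℓ=8 (even) → k=7
a_0=13:  p_0=13·1+0=13,  q_0=13·0+1=1
…
a_6=3:  p_6=3·5468+2581=18985,  q_6=3·411+194=1427
a_7=3:  p_7=3·18985+5468=62423,  q_7=3·1427+411=4692
→ (62423, 4692).  Check: 62423²=3896630929, 177·4692²=3896630928, difference 1.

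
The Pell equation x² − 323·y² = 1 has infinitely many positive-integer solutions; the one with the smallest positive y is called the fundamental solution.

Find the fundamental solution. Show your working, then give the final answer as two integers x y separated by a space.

d=323: √d = [17; 1,34] (ℓ=2, even), read p_1/q_1
a_0=17:  p_0=17·1+0=17,  q_0=17·0+1=1
a_1=1:  p_1=1·17+1=18,  q_1=1·1+0=1
fundamental: x₁=18, y₁=1  (since 324 − 323·1 = 1)

18 1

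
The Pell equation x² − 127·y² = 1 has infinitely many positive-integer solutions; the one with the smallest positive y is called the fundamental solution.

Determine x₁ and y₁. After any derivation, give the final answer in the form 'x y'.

√127 = [11; 3,1,2,2,7,11,7,2,2,1,3,22, …], period ℓ=12 (even) → k=11
step 0: (11, 1)  from 11·(1,0) + (0,1)
…
step 10: (1274561, 113099)  from 1·(906941,80478) + (367620,32621)
step 11: (4730624, 419775)  from 3·(1274561,113099) + (906941,80478)
fundamental: x₁=4730624, y₁=419775  (since 22378803429376 − 127·176211050625 = 1)

4730624 419775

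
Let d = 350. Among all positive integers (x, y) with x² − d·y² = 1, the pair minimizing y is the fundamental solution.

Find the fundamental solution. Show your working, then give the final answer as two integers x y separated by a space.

449 24

[18; 1,2,2,2,1,36] for √350; ℓ=6 ⇒ convergent index 5
step 0: (18, 1)  from 18·(1,0) + (0,1)
…
step 3: (131, 7)  from 2·(56,3) + (19,1)
step 4: (318, 17)  from 2·(131,7) + (56,3)
step 5: (449, 24)  from 1·(318,17) + (131,7)
(x₁, y₁) = (449, 24);  449² − 350·24² = 1 ✓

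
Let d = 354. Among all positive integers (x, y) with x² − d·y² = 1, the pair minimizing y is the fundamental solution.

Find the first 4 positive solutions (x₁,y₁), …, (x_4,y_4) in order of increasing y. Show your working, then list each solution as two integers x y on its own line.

√354 → a₀=18, period (1,4,2,2,18,2,2,4,1,36); ℓ=10 even so k=9
step 0: (18, 1)  from 18·(1,0) + (0,1)
step 1: (19, 1)  from 1·(18,1) + (1,0)
step 2: (94, 5)  from 4·(19,1) + (18,1)
…
step 8: (210294, 11177)  from 4·(47771,2539) + (19210,1021)
step 9: (258065, 13716)  from 1·(210294,11177) + (47771,2539)
(x₁, y₁) = (258065, 13716);  258065² − 354·13716² = 1 ✓
n=2: (258065,13716)∘(258065,13716) = (258065·258065+354·13716·13716, 258065·13716+13716·258065) = (133195088449,7079239080)
n=3: (133195088449,7079239080)∘(258065,13716) = (258065·133195088449+354·13716·7079239080, 258065·7079239080+13716·133195088449) = (68745981000924305,3653807666346684)
n=4: (68745981000924305,3653807666346684)∘(258065,13716) = (258065·68745981000924305+354·13716·3653807666346684, 258065·3653807666346684+13716·68745981000924305) = (35481863173873866451201,1885839750824434773840)

258065 13716
133195088449 7079239080
68745981000924305 3653807666346684
35481863173873866451201 1885839750824434773840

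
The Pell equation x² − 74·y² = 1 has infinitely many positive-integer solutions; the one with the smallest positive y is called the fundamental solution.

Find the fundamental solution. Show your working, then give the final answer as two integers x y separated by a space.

3699 430

√74 → a₀=8, period (1,1,1,1,16); ℓ=5 odd so k=9
k=0  a_k=8  p_k/q_k = 8/1
…
k=3  a_k=1  p_k/q_k = 26/3
…
k=6  a_k=1  p_k/q_k = 757/88
k=7  a_k=1  p_k/q_k = 1471/171
k=8  a_k=1  p_k/q_k = 2228/259
k=9  a_k=1  p_k/q_k = 3699/430
(x₁, y₁) = (3699, 430);  3699² − 74·430² = 1 ✓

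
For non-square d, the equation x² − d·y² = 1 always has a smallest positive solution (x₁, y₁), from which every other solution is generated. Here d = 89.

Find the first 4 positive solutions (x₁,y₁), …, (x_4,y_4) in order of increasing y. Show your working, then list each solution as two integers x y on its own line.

500001 53000
500002000001 53000106000
500003000004500001 53000212000159000
500004000010000008000001 53000318000530000212000

√89 → a₀=9, period (2,3,3,2,18); ℓ=5 odd so k=9
step 0: (9, 1)  from 9·(1,0) + (0,1)
…
step 4: (500, 53)  from 2·(217,23) + (66,7)
…
step 7: (66019, 6998)  from 3·(18934,2007) + (9217,977)
step 8: (216991, 23001)  from 3·(66019,6998) + (18934,2007)
step 9: (500001, 53000)  from 2·(216991,23001) + (66019,6998)
(x₁, y₁) = (500001, 53000);  500001² − 89·53000² = 1 ✓
(500001+53000√89)^2 = 500002000001 + 53000106000√89
(500001+53000√89)^3 = 500003000004500001 + 53000212000159000√89
(500001+53000√89)^4 = 500004000010000008000001 + 53000318000530000212000√89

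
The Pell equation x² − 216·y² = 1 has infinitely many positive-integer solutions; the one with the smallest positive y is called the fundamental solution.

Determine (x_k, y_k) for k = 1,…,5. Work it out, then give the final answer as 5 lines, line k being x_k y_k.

485 33
470449 32010
456335045 31049667
442644523201 30118144980
429364731169925 29214569580933

[14; 1,2,3,2,1,28] for √216; ℓ=6 ⇒ convergent index 5
k=0  a_k=14  p_k/q_k = 14/1
…
k=4  a_k=2  p_k/q_k = 338/23
k=5  a_k=1  p_k/q_k = 485/33
(x₁, y₁) = (485, 33);  485² − 216·33² = 1 ✓
n=2: (485,33)∘(485,33) = (485·485+216·33·33, 485·33+33·485) = (470449,32010)
n=3: (470449,32010)∘(485,33) = (485·470449+216·33·32010, 485·32010+33·470449) = (456335045,31049667)
n=4: (456335045,31049667)∘(485,33) = (485·456335045+216·33·31049667, 485·31049667+33·456335045) = (442644523201,30118144980)
n=5: (442644523201,30118144980)∘(485,33) = (485·442644523201+216·33·30118144980, 485·30118144980+33·442644523201) = (429364731169925,29214569580933)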